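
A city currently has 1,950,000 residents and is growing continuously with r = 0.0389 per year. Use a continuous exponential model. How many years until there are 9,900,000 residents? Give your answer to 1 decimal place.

9900000 = 1950000 · e^(0.0389·t)
t = ln(9900000/1950000) / 0.0389 = ln(5.07692) / 0.0389 = 1.62471 / 0.0389

t ≈ 41.8 years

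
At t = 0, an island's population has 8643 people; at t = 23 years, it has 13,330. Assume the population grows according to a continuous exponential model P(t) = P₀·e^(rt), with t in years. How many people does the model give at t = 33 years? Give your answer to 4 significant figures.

≈ 16,090 people

r = ln(13330/8643) / 23 ≈ 0.018838 per year
P(33) = 8643 · e^(0.018838·33) = 8643 · 1.86199 ≈ 16093.16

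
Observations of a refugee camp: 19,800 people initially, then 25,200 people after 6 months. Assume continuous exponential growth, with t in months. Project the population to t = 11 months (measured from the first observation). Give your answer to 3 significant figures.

r = ln(25200/19800) / 6 ≈ 0.040194 per month
P(11) = 19800 · e^(0.040194·11) = 19800 · 1.55602 ≈ 30809.17

≈ 30,800 people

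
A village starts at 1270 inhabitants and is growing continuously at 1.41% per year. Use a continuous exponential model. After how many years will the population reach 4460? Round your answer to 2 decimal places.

4460 = 1270 · e^(0.0141·t)
t = ln(4460/1270) / 0.0141 = ln(3.51181) / 0.0141 = 1.25613 / 0.0141

t ≈ 89.09 years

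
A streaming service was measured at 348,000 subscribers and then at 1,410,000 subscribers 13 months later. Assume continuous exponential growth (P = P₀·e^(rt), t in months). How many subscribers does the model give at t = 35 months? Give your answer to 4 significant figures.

r = ln(1410000/348000) / 13 ≈ 0.107626 per month
P(35) = 348000 · e^(0.107626·35) = 348000 · 43.24675 ≈ 15049869.59

≈ 15,050,000 subscribers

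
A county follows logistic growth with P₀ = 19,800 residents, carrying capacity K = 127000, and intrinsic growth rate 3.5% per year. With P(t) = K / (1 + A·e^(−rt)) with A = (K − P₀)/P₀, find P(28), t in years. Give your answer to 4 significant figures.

≈ 41,890 residents

A = (127000 − 19800)/19800 = 5.41414
P(28) = 127000 / (1 + 5.41414·e^(−0.035·28)) = 127000 / (1 + 5.41414·0.375311)
= 127000 / 3.03199 ≈ 41886.72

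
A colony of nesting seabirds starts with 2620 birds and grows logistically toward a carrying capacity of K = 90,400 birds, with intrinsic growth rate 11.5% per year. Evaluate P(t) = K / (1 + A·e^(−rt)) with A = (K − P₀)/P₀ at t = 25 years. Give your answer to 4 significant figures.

≈ 31,280 birds

A = (90400 − 2620)/2620 = 33.50382
P(25) = 90400 / (1 + 33.50382·e^(−0.115·25)) = 90400 / (1 + 33.50382·0.056416)
= 90400 / 2.89016 ≈ 31278.59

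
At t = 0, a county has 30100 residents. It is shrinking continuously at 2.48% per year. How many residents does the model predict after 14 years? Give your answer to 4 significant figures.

P(14) = 30100 · e^(-0.0248·14) = 30100 · e^(-0.3472)
= 30100 · 0.70666 ≈ 21270.59

≈ 21,270 residents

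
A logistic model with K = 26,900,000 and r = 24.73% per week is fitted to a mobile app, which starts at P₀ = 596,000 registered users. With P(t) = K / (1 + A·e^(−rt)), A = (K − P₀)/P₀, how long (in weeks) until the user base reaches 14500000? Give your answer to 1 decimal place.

t ≈ 15.9 weeks

A = (26900000 − 596000)/596000 = 44.13423
14500000 = 26900000/(1 + 44.13423·e^(−0.2473t)) → 1 + 44.13423·e^(−0.2473t) = 1.85517
e^(−0.2473t) = 0.019377 → t = ln(51.60857)/0.2473 = 3.94369/0.2473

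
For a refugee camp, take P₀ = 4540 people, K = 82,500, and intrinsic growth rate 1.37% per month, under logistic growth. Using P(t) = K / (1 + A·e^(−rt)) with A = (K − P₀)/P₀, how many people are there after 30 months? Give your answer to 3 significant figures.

A = (82500 − 4540)/4540 = 17.17181
P(30) = 82500 / (1 + 17.17181·e^(−0.0137·30)) = 82500 / (1 + 17.17181·0.662987)
= 82500 / 12.38468 ≈ 6661.45

≈ 6,660 people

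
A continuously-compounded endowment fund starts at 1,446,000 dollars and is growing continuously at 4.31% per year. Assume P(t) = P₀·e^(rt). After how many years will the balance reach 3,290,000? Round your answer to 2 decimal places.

3290000 = 1446000 · e^(0.0431·t)
t = ln(3290000/1446000) / 0.0431 = ln(2.27524) / 0.0431 = 0.82209 / 0.0431

t ≈ 19.07 years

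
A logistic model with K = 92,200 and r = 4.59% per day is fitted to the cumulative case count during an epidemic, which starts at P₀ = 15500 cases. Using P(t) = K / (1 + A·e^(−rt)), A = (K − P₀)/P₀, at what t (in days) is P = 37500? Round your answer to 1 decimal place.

t ≈ 26.6 days

A = (92200 − 15500)/15500 = 4.94839
37500 = 92200/(1 + 4.94839·e^(−0.0459t)) → 1 + 4.94839·e^(−0.0459t) = 2.45867
e^(−0.0459t) = 0.294776 → t = ln(3.3924)/0.0459 = 1.22154/0.0459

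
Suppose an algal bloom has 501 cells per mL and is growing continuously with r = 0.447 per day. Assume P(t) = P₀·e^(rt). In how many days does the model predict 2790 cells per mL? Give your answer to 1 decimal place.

2790 = 501 · e^(0.447·t)
t = ln(2790/501) / 0.447 = ln(5.56886) / 0.447 = 1.71719 / 0.447

t ≈ 3.8 days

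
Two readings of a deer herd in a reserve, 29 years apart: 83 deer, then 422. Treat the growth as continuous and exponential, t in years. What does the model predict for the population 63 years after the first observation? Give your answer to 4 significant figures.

≈ 2,840 deer

r = ln(422/83) / 29 ≈ 0.056075 per year
P(63) = 83 · e^(0.056075·63) = 83 · 34.21632 ≈ 2839.95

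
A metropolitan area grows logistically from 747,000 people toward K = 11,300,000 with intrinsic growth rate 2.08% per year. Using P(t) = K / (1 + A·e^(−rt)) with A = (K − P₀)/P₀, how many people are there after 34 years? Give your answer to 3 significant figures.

A = (11300000 − 747000)/747000 = 14.12718
P(34) = 11300000 / (1 + 14.12718·e^(−0.0208·34)) = 11300000 / (1 + 14.12718·0.493023)
= 11300000 / 7.96502 ≈ 1418703.53

≈ 1,420,000 people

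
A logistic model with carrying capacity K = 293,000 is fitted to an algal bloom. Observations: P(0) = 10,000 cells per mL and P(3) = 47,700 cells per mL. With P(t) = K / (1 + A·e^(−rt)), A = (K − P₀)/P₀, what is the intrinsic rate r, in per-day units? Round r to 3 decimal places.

r ≈ 0.568 per day

A = (293000 − 10000)/10000 = 28.3
47700 = 293000/(1 + 28.3·e^(−r·3)) → e^(−3r) = (6.14256 − 1)/28.3 = 0.181716
r = −ln(0.181716)/3 = 1.70531/3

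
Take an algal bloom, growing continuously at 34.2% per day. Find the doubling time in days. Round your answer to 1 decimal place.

doubling time = ln(2) / |r| = 0.69315 / 0.342

doubling time ≈ 2.0 days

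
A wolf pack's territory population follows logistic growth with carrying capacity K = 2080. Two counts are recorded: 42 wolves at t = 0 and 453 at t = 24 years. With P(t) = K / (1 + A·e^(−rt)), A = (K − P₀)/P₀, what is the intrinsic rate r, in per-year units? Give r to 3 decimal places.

A = (2080 − 42)/42 = 48.52381
453 = 2080/(1 + 48.52381·e^(−r·24)) → e^(−24r) = (4.59161 − 1)/48.52381 = 0.074018
r = −ln(0.074018)/24 = 2.60345/24

r ≈ 0.108 per year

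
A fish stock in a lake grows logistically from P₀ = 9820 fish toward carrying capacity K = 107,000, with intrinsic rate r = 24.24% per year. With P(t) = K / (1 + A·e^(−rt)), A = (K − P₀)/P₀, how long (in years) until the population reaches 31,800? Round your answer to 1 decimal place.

A = (107000 − 9820)/9820 = 9.89613
31800 = 107000/(1 + 9.89613·e^(−0.2424t)) → 1 + 9.89613·e^(−0.2424t) = 3.36478
e^(−0.2424t) = 0.23896 → t = ln(4.1848)/0.2424 = 1.43146/0.2424

t ≈ 5.9 years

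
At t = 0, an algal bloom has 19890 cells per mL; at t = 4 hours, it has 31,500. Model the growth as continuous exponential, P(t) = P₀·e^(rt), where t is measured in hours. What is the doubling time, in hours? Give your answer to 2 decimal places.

doubling time ≈ 6.03 hours

r = ln(31500/19890) / 4 = ln(1.58371) / 4 ≈ 0.114943 per hour
doubling time = ln 2 / |r| = 0.69315 / 0.114943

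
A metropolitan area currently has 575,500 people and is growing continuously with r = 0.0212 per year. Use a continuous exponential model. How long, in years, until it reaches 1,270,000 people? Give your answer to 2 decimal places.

t ≈ 37.34 years

1270000 = 575500 · e^(0.0212·t)
t = ln(1270000/575500) / 0.0212 = ln(2.20678) / 0.0212 = 0.79153 / 0.0212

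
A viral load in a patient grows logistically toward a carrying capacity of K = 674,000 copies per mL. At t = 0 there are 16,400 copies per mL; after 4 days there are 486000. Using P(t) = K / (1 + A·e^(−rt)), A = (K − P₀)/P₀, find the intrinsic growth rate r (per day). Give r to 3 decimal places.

r ≈ 1.160 per day

A = (674000 − 16400)/16400 = 40.09756
486000 = 674000/(1 + 40.09756·e^(−r·4)) → e^(−4r) = (1.38683 − 1)/40.09756 = 0.009647
r = −ln(0.009647)/4 = 4.64108/4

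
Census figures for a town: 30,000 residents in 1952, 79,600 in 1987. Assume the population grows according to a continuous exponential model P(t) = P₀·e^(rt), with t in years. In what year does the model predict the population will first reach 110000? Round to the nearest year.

year 1999

r = ln(79600/30000) / 35 = 0.97582/35 ≈ 0.02788 per year
t = ln(110000/30000) / r = 1.29928/0.02788 ≈ 46.6 years after 1952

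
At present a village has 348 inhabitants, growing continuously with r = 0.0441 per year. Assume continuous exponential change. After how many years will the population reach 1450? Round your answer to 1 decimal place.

t ≈ 32.4 years

1450 = 348 · e^(0.0441·t)
t = ln(1450/348) / 0.0441 = ln(4.16667) / 0.0441 = 1.42712 / 0.0441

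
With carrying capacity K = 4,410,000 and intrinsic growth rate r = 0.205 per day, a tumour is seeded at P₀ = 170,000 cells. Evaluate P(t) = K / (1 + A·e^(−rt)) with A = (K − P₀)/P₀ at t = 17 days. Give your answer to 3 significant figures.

A = (4410000 − 170000)/170000 = 24.94118
P(17) = 4410000 / (1 + 24.94118·e^(−0.205·17)) = 4410000 / (1 + 24.94118·0.030654)
= 4410000 / 1.76454 ≈ 2499233.8

≈ 2,500,000 cells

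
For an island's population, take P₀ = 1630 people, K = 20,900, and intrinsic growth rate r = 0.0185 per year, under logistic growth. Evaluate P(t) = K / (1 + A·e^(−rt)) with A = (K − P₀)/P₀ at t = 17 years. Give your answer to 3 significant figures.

≈ 2,170 people

A = (20900 − 1630)/1630 = 11.82209
P(17) = 20900 / (1 + 11.82209·e^(−0.0185·17)) = 20900 / (1 + 11.82209·0.730154)
= 20900 / 9.63194 ≈ 2169.86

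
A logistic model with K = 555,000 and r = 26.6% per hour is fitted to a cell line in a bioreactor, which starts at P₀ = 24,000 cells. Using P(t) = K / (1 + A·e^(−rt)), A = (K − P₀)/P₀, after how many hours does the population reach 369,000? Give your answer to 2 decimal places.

A = (555000 − 24000)/24000 = 22.125
369000 = 555000/(1 + 22.125·e^(−0.266t)) → 1 + 22.125·e^(−0.266t) = 1.50407
e^(−0.266t) = 0.022783 → t = ln(43.89315)/0.266 = 3.78176/0.266

t ≈ 14.22 hours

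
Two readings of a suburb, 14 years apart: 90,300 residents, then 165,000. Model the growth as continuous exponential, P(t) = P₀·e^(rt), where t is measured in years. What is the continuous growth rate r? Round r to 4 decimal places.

165000 = 90300 · e^(r·14)
e^(14r) = 165000/90300 = 1.82724
r = ln(1.82724) / 14 = 0.60281 / 14

r ≈ 0.0431 per year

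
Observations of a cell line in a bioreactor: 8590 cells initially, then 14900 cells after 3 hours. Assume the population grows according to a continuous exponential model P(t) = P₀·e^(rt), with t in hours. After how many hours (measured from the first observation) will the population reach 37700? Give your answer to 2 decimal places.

t ≈ 8.06 hours

r = ln(14900/8590) / 3 ≈ 0.183587 per hour
t = ln(37700/8590) / r = 1.47906 / 0.183587 ≈ 8.056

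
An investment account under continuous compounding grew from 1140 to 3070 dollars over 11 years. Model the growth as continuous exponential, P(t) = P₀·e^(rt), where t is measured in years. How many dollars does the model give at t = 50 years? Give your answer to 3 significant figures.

r = ln(3070/1140) / 11 ≈ 0.090059 per year
P(50) = 1140 · e^(0.090059·50) = 1140 · 90.2832 ≈ 102922.84

≈ 103,000 dollars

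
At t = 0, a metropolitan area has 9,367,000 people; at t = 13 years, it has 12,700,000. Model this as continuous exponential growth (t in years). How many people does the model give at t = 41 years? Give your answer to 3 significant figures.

r = ln(12700000/9367000) / 13 ≈ 0.023416 per year
P(41) = 9367000 · e^(0.023416·41) = 9367000 · 2.61185 ≈ 24465217.24

≈ 24,500,000 people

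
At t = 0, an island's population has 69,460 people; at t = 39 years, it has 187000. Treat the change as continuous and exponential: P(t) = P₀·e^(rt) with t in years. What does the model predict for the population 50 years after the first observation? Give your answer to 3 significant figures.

≈ 247,000 people

r = ln(187000/69460) / 39 ≈ 0.025394 per year
P(50) = 69460 · e^(0.025394·50) = 69460 · 3.55975 ≈ 247259.96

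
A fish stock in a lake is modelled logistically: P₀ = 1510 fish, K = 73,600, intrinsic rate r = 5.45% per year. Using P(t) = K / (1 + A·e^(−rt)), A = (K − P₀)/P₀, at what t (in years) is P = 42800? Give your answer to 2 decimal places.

t ≈ 76.97 years

A = (73600 − 1510)/1510 = 47.74172
42800 = 73600/(1 + 47.74172·e^(−0.0545t)) → 1 + 47.74172·e^(−0.0545t) = 1.71963
e^(−0.0545t) = 0.015073 → t = ln(66.34239)/0.0545 = 4.19483/0.0545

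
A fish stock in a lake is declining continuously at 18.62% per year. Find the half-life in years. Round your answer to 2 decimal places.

half-life ≈ 3.72 years

half-life = ln(2) / |r| = 0.69315 / 0.1862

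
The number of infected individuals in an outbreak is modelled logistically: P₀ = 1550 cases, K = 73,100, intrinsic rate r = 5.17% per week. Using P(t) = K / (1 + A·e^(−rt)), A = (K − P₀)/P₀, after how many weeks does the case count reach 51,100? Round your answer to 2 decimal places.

A = (73100 − 1550)/1550 = 46.16129
51100 = 73100/(1 + 46.16129·e^(−0.0517t)) → 1 + 46.16129·e^(−0.0517t) = 1.43053
e^(−0.0517t) = 0.009327 → t = ln(107.22009)/0.0517 = 4.67488/0.0517

t ≈ 90.42 weeks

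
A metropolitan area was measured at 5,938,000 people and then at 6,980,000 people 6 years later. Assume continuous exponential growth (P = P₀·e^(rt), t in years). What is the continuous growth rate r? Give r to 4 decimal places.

6980000 = 5938000 · e^(r·6)
e^(6r) = 6980000/5938000 = 1.17548
r = ln(1.17548) / 6 = 0.16168 / 6

r ≈ 0.0269 per year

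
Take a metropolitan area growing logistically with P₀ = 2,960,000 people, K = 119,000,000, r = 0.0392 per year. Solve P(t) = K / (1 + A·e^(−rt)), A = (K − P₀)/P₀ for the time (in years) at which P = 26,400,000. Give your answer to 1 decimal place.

A = (119000000 − 2960000)/2960000 = 39.2027
26400000 = 119000000/(1 + 39.2027·e^(−0.0392t)) → 1 + 39.2027·e^(−0.0392t) = 4.50758
e^(−0.0392t) = 0.089473 → t = ln(11.17658)/0.0392 = 2.41382/0.0392

t ≈ 61.6 years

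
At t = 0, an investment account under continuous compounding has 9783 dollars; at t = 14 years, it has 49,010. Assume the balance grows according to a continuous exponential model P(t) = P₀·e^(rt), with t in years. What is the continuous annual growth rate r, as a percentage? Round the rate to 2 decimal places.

r ≈ 11.51% per year

49010 = 9783 · e^(r·14)
e^(14r) = 49010/9783 = 5.00971
r = ln(5.00971) / 14 = 1.61138 / 14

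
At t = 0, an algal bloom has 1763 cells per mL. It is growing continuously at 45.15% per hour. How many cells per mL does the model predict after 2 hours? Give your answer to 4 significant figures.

≈ 4,349 cells per mL

P(2) = 1763 · e^(0.4515·2) = 1763 · e^(0.903)
= 1763 · 2.46699 ≈ 4349.31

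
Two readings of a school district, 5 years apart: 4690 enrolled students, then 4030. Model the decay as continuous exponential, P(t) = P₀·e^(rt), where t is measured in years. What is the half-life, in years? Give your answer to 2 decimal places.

r = ln(4030/4690) / 5 = ln(0.85928) / 5 ≈ -0.030333 per year
half-life = ln 2 / |r| = 0.69315 / 0.030333

half-life ≈ 22.85 years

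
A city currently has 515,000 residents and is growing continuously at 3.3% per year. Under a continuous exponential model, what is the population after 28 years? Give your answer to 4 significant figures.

P(28) = 515000 · e^(0.033·28) = 515000 · e^(0.924)
= 515000 · 2.51935 ≈ 1297464.04

≈ 1,297,000 residents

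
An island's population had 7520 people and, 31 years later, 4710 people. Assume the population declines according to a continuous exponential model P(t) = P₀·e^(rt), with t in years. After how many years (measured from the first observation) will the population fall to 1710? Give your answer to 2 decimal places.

r = ln(4710/7520) / 31 ≈ -0.015093 per year
t = ln(1710/7520) / r = -1.48107 / -0.015093 ≈ 98.131

t ≈ 98.13 years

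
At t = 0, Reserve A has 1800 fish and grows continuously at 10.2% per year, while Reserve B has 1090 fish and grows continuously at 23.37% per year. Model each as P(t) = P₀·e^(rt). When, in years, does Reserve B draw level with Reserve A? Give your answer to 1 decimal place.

1800·e^(0.102t) = 1090·e^(0.2337t)
1800/1090 = e^((0.2337 − 0.102)t) → ln(1.65138) = 0.1317·t
t = 0.50161 / 0.1317

t ≈ 3.8 years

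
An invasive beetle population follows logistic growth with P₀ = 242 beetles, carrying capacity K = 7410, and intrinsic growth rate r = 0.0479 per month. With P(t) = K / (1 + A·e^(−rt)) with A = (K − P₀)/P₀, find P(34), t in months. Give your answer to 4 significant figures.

A = (7410 − 242)/242 = 29.61983
P(34) = 7410 / (1 + 29.61983·e^(−0.0479·34)) = 7410 / (1 + 29.61983·0.196204)
= 7410 / 6.81153 ≈ 1087.86

≈ 1,088 beetles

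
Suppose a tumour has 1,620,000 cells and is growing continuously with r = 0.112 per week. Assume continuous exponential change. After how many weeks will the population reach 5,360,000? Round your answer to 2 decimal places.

5360000 = 1620000 · e^(0.112·t)
t = ln(5360000/1620000) / 0.112 = ln(3.30864) / 0.112 = 1.19654 / 0.112

t ≈ 10.68 weeks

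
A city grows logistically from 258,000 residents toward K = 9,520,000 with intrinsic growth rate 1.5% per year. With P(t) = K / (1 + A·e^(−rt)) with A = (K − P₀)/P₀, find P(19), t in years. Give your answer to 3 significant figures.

≈ 340,000 residents

A = (9520000 − 258000)/258000 = 35.89922
P(19) = 9520000 / (1 + 35.89922·e^(−0.015·19)) = 9520000 / (1 + 35.89922·0.752014)
= 9520000 / 27.99673 ≈ 340039.73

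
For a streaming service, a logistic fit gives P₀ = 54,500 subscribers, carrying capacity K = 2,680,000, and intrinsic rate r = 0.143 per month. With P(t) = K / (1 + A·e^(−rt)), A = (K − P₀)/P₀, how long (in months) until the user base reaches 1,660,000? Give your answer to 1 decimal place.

t ≈ 30.5 months

A = (2680000 − 54500)/54500 = 48.17431
1660000 = 2680000/(1 + 48.17431·e^(−0.143t)) → 1 + 48.17431·e^(−0.143t) = 1.61446
e^(−0.143t) = 0.012755 → t = ln(78.40133)/0.143 = 4.36184/0.143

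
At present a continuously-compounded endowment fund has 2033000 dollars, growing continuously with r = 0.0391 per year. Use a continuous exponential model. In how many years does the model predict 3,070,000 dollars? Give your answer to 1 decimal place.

3070000 = 2033000 · e^(0.0391·t)
t = ln(3070000/2033000) / 0.0391 = ln(1.51008) / 0.0391 = 0.41217 / 0.0391

t ≈ 10.5 years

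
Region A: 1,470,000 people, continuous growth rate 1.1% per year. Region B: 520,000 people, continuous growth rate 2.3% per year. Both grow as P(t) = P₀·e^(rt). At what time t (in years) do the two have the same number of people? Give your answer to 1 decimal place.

1470000·e^(0.011t) = 520000·e^(0.023t)
1470000/520000 = e^((0.023 − 0.011)t) → ln(2.82692) = 0.012·t
t = 1.03919 / 0.012

t ≈ 86.6 years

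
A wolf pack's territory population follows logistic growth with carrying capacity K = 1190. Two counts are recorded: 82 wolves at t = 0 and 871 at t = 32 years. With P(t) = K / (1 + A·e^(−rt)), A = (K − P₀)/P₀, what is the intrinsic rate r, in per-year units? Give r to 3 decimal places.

A = (1190 − 82)/82 = 13.5122
871 = 1190/(1 + 13.5122·e^(−r·32)) → e^(−32r) = (1.36625 − 1)/13.5122 = 0.027105
r = −ln(0.027105)/32 = 3.60804/32

r ≈ 0.113 per year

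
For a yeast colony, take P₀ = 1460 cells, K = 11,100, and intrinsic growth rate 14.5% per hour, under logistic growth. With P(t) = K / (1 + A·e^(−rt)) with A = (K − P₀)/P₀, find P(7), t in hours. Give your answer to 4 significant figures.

A = (11100 − 1460)/1460 = 6.60274
P(7) = 11100 / (1 + 6.60274·e^(−0.145·7)) = 11100 / (1 + 6.60274·0.362402)
= 11100 / 3.39285 ≈ 3271.59

≈ 3,272 cells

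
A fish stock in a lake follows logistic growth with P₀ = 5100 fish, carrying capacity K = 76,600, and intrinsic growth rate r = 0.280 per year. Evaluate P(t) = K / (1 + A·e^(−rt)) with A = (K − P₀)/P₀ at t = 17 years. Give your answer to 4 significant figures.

≈ 68,390 fish

A = (76600 − 5100)/5100 = 14.01961
P(17) = 76600 / (1 + 14.01961·e^(−0.28·17)) = 76600 / (1 + 14.01961·0.008566)
= 76600 / 1.12009 ≈ 68387.58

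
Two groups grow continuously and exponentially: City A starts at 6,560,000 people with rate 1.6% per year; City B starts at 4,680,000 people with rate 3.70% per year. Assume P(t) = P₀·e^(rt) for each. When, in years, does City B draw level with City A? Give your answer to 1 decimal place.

t ≈ 16.1 years

6560000·e^(0.016t) = 4680000·e^(0.037t)
6560000/4680000 = e^((0.037 − 0.016)t) → ln(1.40171) = 0.021·t
t = 0.33769 / 0.021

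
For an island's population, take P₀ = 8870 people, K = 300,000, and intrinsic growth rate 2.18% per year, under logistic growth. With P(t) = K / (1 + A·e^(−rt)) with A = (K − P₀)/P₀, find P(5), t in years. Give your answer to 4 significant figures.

≈ 9,858 people

A = (300000 − 8870)/8870 = 32.82187
P(5) = 300000 / (1 + 32.82187·e^(−0.0218·5)) = 300000 / (1 + 32.82187·0.89673)
= 300000 / 30.43237 ≈ 9857.92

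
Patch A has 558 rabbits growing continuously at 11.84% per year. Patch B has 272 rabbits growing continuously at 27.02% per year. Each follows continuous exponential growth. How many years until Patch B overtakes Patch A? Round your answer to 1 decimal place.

558·e^(0.1184t) = 272·e^(0.2702t)
558/272 = e^((0.2702 − 0.1184)t) → ln(2.05147) = 0.1518·t
t = 0.71856 / 0.1518

t ≈ 4.7 years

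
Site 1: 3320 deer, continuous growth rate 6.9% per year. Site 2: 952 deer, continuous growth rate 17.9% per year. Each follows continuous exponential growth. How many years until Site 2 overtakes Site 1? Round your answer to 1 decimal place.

3320·e^(0.069t) = 952·e^(0.179t)
3320/952 = e^((0.179 − 0.069)t) → ln(3.48739) = 0.11·t
t = 1.24916 / 0.11

t ≈ 11.4 years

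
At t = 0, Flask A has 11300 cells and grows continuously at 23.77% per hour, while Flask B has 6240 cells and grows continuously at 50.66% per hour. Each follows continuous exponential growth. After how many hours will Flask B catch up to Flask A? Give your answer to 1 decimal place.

11300·e^(0.2377t) = 6240·e^(0.5066t)
11300/6240 = e^((0.5066 − 0.2377)t) → ln(1.8109) = 0.2689·t
t = 0.59382 / 0.2689

t ≈ 2.2 hours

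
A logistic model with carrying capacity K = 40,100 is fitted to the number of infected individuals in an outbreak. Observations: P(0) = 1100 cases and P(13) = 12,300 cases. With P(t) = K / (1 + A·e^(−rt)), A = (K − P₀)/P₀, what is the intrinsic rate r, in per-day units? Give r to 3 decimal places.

r ≈ 0.212 per day

A = (40100 − 1100)/1100 = 35.45455
12300 = 40100/(1 + 35.45455·e^(−r·13)) → e^(−13r) = (3.26016 − 1)/35.45455 = 0.063748
r = −ln(0.063748)/13 = 2.75281/13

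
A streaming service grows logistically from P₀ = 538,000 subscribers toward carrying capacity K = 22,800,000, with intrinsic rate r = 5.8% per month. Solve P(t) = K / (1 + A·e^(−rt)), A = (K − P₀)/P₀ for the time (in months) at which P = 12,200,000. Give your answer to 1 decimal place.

A = (22800000 − 538000)/538000 = 41.37918
12200000 = 22800000/(1 + 41.37918·e^(−0.058t)) → 1 + 41.37918·e^(−0.058t) = 1.86885
e^(−0.058t) = 0.020997 → t = ln(47.6251)/0.058 = 3.86336/0.058

t ≈ 66.6 months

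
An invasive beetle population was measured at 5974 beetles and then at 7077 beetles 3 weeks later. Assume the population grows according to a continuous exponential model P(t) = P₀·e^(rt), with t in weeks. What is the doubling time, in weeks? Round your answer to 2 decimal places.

doubling time ≈ 12.27 weeks

r = ln(7077/5974) / 3 = ln(1.18463) / 3 ≈ 0.056478 per week
doubling time = ln 2 / |r| = 0.69315 / 0.056478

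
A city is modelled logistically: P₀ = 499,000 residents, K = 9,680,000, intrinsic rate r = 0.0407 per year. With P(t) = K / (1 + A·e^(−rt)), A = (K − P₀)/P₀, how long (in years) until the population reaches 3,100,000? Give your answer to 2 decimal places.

t ≈ 53.06 years

A = (9680000 − 499000)/499000 = 18.3988
3100000 = 9680000/(1 + 18.3988·e^(−0.0407t)) → 1 + 18.3988·e^(−0.0407t) = 3.12258
e^(−0.0407t) = 0.115365 → t = ln(8.66813)/0.0407 = 2.15965/0.0407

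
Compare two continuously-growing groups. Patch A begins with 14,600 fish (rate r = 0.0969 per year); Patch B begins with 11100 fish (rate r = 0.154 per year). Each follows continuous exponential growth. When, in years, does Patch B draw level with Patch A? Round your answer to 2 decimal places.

14600·e^(0.0969t) = 11100·e^(0.154t)
14600/11100 = e^((0.154 − 0.0969)t) → ln(1.31532) = 0.0571·t
t = 0.27408 / 0.0571

t ≈ 4.80 years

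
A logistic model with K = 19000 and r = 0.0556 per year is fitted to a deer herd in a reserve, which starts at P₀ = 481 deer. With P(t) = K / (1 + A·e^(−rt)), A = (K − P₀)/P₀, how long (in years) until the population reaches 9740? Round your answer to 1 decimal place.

t ≈ 66.6 years

A = (19000 − 481)/481 = 38.50104
9740 = 19000/(1 + 38.50104·e^(−0.0556t)) → 1 + 38.50104·e^(−0.0556t) = 1.95072
e^(−0.0556t) = 0.024693 → t = ln(40.49677)/0.0556 = 3.70122/0.0556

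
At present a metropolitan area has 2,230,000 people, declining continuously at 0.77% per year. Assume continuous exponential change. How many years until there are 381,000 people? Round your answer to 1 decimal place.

t ≈ 229.5 years

381000 = 2230000 · e^(-0.0077·t)
t = ln(381000/2230000) / -0.0077 = ln(0.17085) / -0.0077 = -1.76696 / -0.0077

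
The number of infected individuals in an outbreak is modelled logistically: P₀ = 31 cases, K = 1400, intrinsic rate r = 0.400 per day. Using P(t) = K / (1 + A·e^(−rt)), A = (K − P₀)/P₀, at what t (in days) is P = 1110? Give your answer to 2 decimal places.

t ≈ 12.83 days

A = (1400 − 31)/31 = 44.16129
1110 = 1400/(1 + 44.16129·e^(−0.4t)) → 1 + 44.16129·e^(−0.4t) = 1.26126
e^(−0.4t) = 0.005916 → t = ln(169.03115)/0.4 = 5.13008/0.4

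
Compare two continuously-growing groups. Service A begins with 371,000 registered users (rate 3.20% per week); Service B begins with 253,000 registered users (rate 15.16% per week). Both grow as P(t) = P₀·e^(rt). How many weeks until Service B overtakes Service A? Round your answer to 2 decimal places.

371000·e^(0.032t) = 253000·e^(0.1516t)
371000/253000 = e^((0.1516 − 0.032)t) → ln(1.4664) = 0.1196·t
t = 0.38281 / 0.1196

t ≈ 3.20 weeks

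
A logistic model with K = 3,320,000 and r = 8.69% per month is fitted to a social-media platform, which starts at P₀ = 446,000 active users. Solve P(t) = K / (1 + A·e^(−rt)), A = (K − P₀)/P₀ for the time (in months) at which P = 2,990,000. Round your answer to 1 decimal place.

A = (3320000 − 446000)/446000 = 6.44395
2990000 = 3320000/(1 + 6.44395·e^(−0.0869t)) → 1 + 6.44395·e^(−0.0869t) = 1.11037
e^(−0.0869t) = 0.017127 → t = ln(58.38606)/0.0869 = 4.06708/0.0869

t ≈ 46.8 months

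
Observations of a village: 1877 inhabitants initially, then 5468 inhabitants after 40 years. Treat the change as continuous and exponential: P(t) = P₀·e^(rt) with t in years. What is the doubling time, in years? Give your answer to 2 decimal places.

r = ln(5468/1877) / 40 = ln(2.91316) / 40 ≈ 0.026731 per year
doubling time = ln 2 / |r| = 0.69315 / 0.026731

doubling time ≈ 25.93 years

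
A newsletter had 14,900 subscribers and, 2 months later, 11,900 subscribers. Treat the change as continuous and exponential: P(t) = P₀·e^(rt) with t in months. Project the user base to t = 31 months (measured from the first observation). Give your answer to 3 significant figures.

≈ 457 subscribers

r = ln(11900/14900) / 2 ≈ -0.112411 per month
P(31) = 14900 · e^(-0.112411·31) = 14900 · 0.03066 ≈ 456.85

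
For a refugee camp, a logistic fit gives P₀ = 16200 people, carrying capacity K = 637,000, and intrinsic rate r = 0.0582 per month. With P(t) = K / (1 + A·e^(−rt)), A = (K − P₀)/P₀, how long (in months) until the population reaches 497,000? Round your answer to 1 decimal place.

A = (637000 − 16200)/16200 = 38.32099
497000 = 637000/(1 + 38.32099·e^(−0.0582t)) → 1 + 38.32099·e^(−0.0582t) = 1.28169
e^(−0.0582t) = 0.007351 → t = ln(136.03951)/0.0582 = 4.91295/0.0582

t ≈ 84.4 months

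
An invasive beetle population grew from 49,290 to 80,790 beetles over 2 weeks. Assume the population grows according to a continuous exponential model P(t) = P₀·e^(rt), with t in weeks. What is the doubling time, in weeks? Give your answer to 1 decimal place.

r = ln(80790/49290) / 2 = ln(1.63907) / 2 ≈ 0.247066 per week
doubling time = ln 2 / |r| = 0.69315 / 0.247066

doubling time ≈ 2.8 weeks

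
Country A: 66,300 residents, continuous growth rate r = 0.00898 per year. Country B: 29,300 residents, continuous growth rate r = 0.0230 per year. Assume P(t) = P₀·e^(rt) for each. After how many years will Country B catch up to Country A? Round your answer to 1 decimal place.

66300·e^(0.00898t) = 29300·e^(0.023t)
66300/29300 = e^((0.023 − 0.00898)t) → ln(2.2628) = 0.01402·t
t = 0.8166 / 0.01402

t ≈ 58.2 years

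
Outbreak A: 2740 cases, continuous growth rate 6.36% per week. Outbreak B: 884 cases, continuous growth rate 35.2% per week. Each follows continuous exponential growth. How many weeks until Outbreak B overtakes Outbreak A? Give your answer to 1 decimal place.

2740·e^(0.0636t) = 884·e^(0.352t)
2740/884 = e^((0.352 − 0.0636)t) → ln(3.09955) = 0.2884·t
t = 1.13126 / 0.2884

t ≈ 3.9 weeks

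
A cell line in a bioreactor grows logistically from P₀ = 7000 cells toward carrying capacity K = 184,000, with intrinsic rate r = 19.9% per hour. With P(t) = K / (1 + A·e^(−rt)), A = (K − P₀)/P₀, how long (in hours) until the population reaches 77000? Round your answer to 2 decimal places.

t ≈ 14.58 hours

A = (184000 − 7000)/7000 = 25.28571
77000 = 184000/(1 + 25.28571·e^(−0.199t)) → 1 + 25.28571·e^(−0.199t) = 2.38961
e^(−0.199t) = 0.054956 → t = ln(18.19626)/0.199 = 2.90122/0.199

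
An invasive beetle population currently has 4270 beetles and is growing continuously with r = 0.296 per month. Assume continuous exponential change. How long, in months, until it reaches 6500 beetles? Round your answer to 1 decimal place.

6500 = 4270 · e^(0.296·t)
t = ln(6500/4270) / 0.296 = ln(1.52225) / 0.296 = 0.42019 / 0.296

t ≈ 1.4 months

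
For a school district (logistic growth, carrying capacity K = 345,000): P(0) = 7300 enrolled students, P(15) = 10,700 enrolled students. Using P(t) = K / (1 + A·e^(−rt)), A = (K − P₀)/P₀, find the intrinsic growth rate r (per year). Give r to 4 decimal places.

r ≈ 0.0262 per year

A = (345000 − 7300)/7300 = 46.26027
10700 = 345000/(1 + 46.26027·e^(−r·15)) → e^(−15r) = (32.24299 − 1)/46.26027 = 0.675374
r = −ln(0.675374)/15 = 0.39249/15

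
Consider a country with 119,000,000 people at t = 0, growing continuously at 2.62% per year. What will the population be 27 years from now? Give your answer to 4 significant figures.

P(27) = 119000000 · e^(0.0262·27) = 119000000 · e^(0.7074)
= 119000000 · 2.02871 ≈ 241416460.29

≈ 241,400,000 people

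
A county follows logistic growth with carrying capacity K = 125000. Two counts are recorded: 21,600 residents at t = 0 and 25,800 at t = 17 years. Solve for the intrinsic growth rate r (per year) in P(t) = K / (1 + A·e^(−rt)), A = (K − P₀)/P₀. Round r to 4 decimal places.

r ≈ 0.0129 per year

A = (125000 − 21600)/21600 = 4.78704
25800 = 125000/(1 + 4.78704·e^(−r·17)) → e^(−17r) = (4.84496 − 1)/4.78704 = 0.803203
r = −ln(0.803203)/17 = 0.21915/17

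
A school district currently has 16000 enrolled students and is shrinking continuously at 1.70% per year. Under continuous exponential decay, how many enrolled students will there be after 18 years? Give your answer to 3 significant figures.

P(18) = 16000 · e^(-0.017·18) = 16000 · e^(-0.306)
= 16000 · 0.73639 ≈ 11782.19

≈ 11,800 enrolled students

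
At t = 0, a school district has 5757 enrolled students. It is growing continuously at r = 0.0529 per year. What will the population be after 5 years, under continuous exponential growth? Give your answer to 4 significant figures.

P(5) = 5757 · e^(0.0529·5) = 5757 · e^(0.2645)
= 5757 · 1.30278 ≈ 7500.1

≈ 7,500 enrolled students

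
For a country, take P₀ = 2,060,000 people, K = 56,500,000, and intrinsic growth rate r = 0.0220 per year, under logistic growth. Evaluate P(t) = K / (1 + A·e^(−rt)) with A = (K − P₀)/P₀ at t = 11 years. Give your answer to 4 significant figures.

A = (56500000 − 2060000)/2060000 = 26.42718
P(11) = 56500000 / (1 + 26.42718·e^(−0.022·11)) = 56500000 / (1 + 26.42718·0.785056)
= 56500000 / 21.74682 ≈ 2598080.48

≈ 2,598,000 people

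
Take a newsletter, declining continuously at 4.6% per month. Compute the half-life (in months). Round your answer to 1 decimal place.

half-life ≈ 15.1 months

half-life = ln(2) / |r| = 0.69315 / 0.046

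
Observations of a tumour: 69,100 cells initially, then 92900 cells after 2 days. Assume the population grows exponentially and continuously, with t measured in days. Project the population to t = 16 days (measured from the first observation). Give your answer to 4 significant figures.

≈ 737,500 cells

r = ln(92900/69100) / 2 ≈ 0.147984 per day
P(16) = 69100 · e^(0.147984·16) = 69100 · 10.67336 ≈ 737529.47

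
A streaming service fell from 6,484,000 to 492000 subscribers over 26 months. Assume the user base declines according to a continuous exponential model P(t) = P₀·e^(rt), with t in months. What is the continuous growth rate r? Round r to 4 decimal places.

r ≈ -0.0992 per month

492000 = 6484000 · e^(r·26)
e^(26r) = 492000/6484000 = 0.07588
r = ln(0.07588) / 26 = -2.57861 / 26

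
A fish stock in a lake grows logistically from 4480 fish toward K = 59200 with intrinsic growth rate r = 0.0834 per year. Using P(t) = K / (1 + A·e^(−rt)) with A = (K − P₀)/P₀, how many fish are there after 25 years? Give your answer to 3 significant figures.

≈ 23,500 fish

A = (59200 − 4480)/4480 = 12.21429
P(25) = 59200 / (1 + 12.21429·e^(−0.0834·25)) = 59200 / (1 + 12.21429·0.124307)
= 59200 / 2.51832 ≈ 23507.71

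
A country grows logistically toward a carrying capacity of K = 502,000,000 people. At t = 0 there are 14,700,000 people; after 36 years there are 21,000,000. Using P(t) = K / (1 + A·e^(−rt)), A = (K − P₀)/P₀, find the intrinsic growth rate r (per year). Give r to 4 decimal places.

A = (502000000 − 14700000)/14700000 = 33.14966
21000000 = 502000000/(1 + 33.14966·e^(−r·36)) → e^(−36r) = (23.90476 − 1)/33.14966 = 0.69095
r = −ln(0.69095)/36 = 0.36969/36

r ≈ 0.0103 per year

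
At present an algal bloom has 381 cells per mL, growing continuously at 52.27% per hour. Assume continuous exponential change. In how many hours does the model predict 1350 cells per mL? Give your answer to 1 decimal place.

1350 = 381 · e^(0.5227·t)
t = ln(1350/381) / 0.5227 = ln(3.54331) / 0.5227 = 1.26506 / 0.5227

t ≈ 2.4 hours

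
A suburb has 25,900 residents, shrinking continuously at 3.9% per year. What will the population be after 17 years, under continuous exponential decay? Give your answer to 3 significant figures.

P(17) = 25900 · e^(-0.039·17) = 25900 · e^(-0.663)
= 25900 · 0.5153 ≈ 13346.35

≈ 13,300 residents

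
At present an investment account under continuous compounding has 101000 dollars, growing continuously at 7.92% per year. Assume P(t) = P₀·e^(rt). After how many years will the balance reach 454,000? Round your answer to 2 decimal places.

454000 = 101000 · e^(0.0792·t)
t = ln(454000/101000) / 0.0792 = ln(4.49505) / 0.0792 = 1.50298 / 0.0792

t ≈ 18.98 years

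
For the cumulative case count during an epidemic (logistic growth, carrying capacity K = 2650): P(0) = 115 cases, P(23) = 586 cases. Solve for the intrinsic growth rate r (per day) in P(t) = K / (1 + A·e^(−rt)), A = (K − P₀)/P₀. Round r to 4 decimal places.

r ≈ 0.0797 per day

A = (2650 − 115)/115 = 22.04348
586 = 2650/(1 + 22.04348·e^(−r·23)) → e^(−23r) = (4.52218 − 1)/22.04348 = 0.159784
r = −ln(0.159784)/23 = 1.83394/23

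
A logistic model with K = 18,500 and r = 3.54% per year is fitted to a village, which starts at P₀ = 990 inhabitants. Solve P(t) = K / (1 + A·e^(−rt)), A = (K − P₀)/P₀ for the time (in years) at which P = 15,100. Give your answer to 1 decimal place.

A = (18500 − 990)/990 = 17.68687
15100 = 18500/(1 + 17.68687·e^(−0.0354t)) → 1 + 17.68687·e^(−0.0354t) = 1.22517
e^(−0.0354t) = 0.012731 → t = ln(78.55051)/0.0354 = 4.36374/0.0354

t ≈ 123.3 years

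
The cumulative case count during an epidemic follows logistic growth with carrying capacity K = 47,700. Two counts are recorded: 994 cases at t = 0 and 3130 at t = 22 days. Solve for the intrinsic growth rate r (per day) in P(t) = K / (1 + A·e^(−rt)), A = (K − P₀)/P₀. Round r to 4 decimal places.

r ≈ 0.0543 per day

A = (47700 − 994)/994 = 46.98793
3130 = 47700/(1 + 46.98793·e^(−r·22)) → e^(−22r) = (15.23962 − 1)/46.98793 = 0.303048
r = −ln(0.303048)/22 = 1.19386/22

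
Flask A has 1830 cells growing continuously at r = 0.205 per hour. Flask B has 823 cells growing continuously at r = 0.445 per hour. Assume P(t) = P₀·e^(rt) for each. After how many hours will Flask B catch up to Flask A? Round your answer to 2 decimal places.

1830·e^(0.205t) = 823·e^(0.445t)
1830/823 = e^((0.445 − 0.205)t) → ln(2.22357) = 0.24·t
t = 0.79912 / 0.24

t ≈ 3.33 hours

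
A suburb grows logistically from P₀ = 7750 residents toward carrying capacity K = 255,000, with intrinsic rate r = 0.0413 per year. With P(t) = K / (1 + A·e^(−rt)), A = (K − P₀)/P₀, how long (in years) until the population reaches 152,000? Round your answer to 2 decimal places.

A = (255000 − 7750)/7750 = 31.90323
152000 = 255000/(1 + 31.90323·e^(−0.0413t)) → 1 + 31.90323·e^(−0.0413t) = 1.67763
e^(−0.0413t) = 0.02124 → t = ln(47.08049)/0.0413 = 3.85186/0.0413

t ≈ 93.27 years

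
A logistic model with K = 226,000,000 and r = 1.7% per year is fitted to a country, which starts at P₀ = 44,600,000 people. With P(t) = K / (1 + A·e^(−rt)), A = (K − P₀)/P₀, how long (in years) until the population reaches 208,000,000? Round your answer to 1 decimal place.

A = (226000000 − 44600000)/44600000 = 4.06726
208000000 = 226000000/(1 + 4.06726·e^(−0.017t)) → 1 + 4.06726·e^(−0.017t) = 1.08654
e^(−0.017t) = 0.021277 → t = ln(46.9995)/0.017 = 3.85014/0.017

t ≈ 226.5 years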